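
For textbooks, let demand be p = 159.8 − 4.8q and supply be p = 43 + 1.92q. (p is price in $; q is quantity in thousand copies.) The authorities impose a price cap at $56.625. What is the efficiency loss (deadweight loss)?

Competitive equilibrium: 159.8 − 4.8q = 43 + 1.92q → q* = 17.381, p* = 76.3714.
At the ceiling p = 56.625, quantity supplied = (56.625 − 43)/1.92 = 7.0964.
Willingness to pay at q' = 7.0964: 159.8 − 4.8·7.0964 = 125.7373.
Δq = 17.381 − 7.0964 = 10.2846; wedge = 125.7373 − 56.625 = 69.1123.
DWL = ½ × 10.2846 × 69.1123 = $355.40 thousand.

$355.40 thousand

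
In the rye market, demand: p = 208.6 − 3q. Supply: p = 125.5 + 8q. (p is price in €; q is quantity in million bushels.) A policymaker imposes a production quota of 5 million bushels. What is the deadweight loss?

Competitive equilibrium: 208.6 − 3q = 125.5 + 8q → q* = 7.5545, p* = 185.9364.
At q = 5: demand price = 208.6 − 3·5 = 193.6; supply price = 125.5 + 8·5 = 165.5.
Δq = 7.5545 − 5 = 2.5545; wedge = 193.6 − 165.5 = 28.1.
Deadweight loss = ½ × 2.5545 × 28.1 = €35.89 million.

€35.89 million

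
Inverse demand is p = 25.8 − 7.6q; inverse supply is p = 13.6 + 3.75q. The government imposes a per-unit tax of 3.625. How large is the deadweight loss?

0.58

Competitive equilibrium: 25.8 − 7.6q = 13.6 + 3.75q → q* = 1.0749, p* = 17.6308.
With the tax, the buyer price exceeds the seller price by 3.625: (25.8 − 7.6q) − (13.6 + 3.75q) = 3.625 → q' = 0.7555.
Δq = 1.0749 − 0.7555 = 0.3194; the wedge equals the tax, 3.625.
Deadweight loss = ½ × 0.3194 × 3.625 = 0.58.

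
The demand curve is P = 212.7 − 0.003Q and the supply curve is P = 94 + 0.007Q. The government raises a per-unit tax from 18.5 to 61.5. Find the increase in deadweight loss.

Competitive equilibrium: 212.7 − 0.003Q = 94 + 0.007Q → Q* = 11870, P* = 177.09.
For a per-unit tax t: ΔQ = t/0.01, so DWL = ½·t·(t/0.01) = t²/0.02.
At t = 18.5: DWL = 17112.5. At t = 61.5: DWL = 189112.5.
Increase = 189112.5 − 17112.5 = 172000.

172000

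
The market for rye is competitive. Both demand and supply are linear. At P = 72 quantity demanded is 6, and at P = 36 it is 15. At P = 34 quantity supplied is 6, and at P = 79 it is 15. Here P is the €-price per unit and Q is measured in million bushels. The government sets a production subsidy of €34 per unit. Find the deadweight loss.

Demand slope = (36 − 72)/(15 − 6) = −4, so P = 96 − 4Q.
Supply slope = (79 − 34)/(15 − 6) = 5, so P = 4 + 5Q.
Competitive equilibrium: 96 − 4Q = 4 + 5Q → Q* = 10.2222, P* = 55.1111.
The subsidy lowers effective supply by 34: P = 5Q − 30.
New quantity: 96 − 4Q = 5Q − 30 → Q' = 14.
Overproduction ΔQ = 14 − 10.2222 = 3.7778; wedge = subsidy = 34.
Deadweight loss = ½ × 3.7778 × 34 = €64.22 million.

€64.22 million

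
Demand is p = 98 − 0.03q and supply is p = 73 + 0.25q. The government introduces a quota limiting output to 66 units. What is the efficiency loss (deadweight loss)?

Competitive equilibrium: 98 − 0.03q = 73 + 0.25q → q* = 89.2857, p* = 95.3214.
At q = 66: demand price = 98 − 0.03·66 = 96.02; supply price = 73 + 0.25·66 = 89.5.
Δq = 89.2857 − 66 = 23.2857; wedge = 96.02 − 89.5 = 6.52.
The triangle = ½ × 23.2857 × 6.52 = 75.91.

75.91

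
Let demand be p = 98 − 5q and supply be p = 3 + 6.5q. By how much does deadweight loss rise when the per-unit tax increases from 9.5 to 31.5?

39.22

Competitive equilibrium: 98 − 5q = 3 + 6.5q → q* = 8.2609, p* = 56.6957.
For a per-unit tax t: Δq = t/11.5, so DWL = ½·t·(t/11.5) = t²/23.
At t = 9.5: DWL = 3.924. At t = 31.5: DWL = 43.141.
Increase = 43.141 − 3.924 = 39.22.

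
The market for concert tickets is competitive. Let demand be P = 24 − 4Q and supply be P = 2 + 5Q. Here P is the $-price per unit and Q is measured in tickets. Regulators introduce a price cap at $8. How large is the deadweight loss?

Competitive equilibrium: 24 − 4Q = 2 + 5Q → Q* = 2.4444, P* = 14.2222.
At the ceiling P = 8, quantity supplied = (8 − 2)/5 = 1.2.
Willingness to pay at Q' = 1.2: 24 − 4·1.2 = 19.2.
ΔQ = 2.4444 − 1.2 = 1.2444; wedge = 19.2 − 8 = 11.2.
DWL = ½ × 1.2444 × 11.2 = $6.97.

$6.97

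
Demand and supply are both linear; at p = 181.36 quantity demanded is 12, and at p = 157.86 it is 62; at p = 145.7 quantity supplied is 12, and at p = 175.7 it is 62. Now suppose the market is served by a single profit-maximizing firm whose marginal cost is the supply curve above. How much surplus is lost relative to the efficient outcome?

102.38

Demand slope = (157.86 − 181.36)/(62 − 12) = −0.47, so p = 187 − 0.47q.
Supply slope = (175.7 − 145.7)/(62 − 12) = 0.6, so p = 138.5 + 0.6q.
Competitive equilibrium: 187 − 0.47q = 138.5 + 0.6q → q* = 45.3271, p* = 165.6963.
Marginal revenue: MR = 187 − 0.94q. Set MR = MC: 187 − 0.94q = 138.5 + 0.6q → q_m = 31.4935.
Price p_m = 187 − 0.47·31.4935 = 172.1981; MC(q_m) = 138.5 + 0.6·31.4935 = 157.3961.
Competitive q* = 45.3271, so Δq = 13.8336; wedge = 172.1981 − 157.3961 = 14.802.
Welfare loss = ½ × 13.8336 × 14.802 = 102.38.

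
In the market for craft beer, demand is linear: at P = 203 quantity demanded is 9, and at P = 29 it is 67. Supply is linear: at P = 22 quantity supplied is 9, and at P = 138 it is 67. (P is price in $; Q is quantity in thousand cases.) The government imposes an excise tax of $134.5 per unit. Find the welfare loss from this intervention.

Demand slope = (29 − 203)/(67 − 9) = −3, so P = 230 − 3Q.
Supply slope = (138 − 22)/(67 − 9) = 2, so P = 4 + 2Q.
Competitive equilibrium: 230 − 3Q = 4 + 2Q → Q* = 45.2, P* = 94.4.
With the tax, the buyer price exceeds the seller price by 134.5: (230 − 3Q) − (4 + 2Q) = 134.5 → Q' = 18.3.
ΔQ = 45.2 − 18.3 = 26.9; the wedge equals the tax, 134.5.
The triangle = ½ × 26.9 × 134.5 = $1809.025 thousand.

$1809.025 thousand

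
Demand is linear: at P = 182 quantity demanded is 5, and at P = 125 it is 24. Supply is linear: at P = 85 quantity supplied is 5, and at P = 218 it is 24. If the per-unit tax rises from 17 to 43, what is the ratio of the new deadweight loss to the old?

Demand slope = (125 − 182)/(24 − 5) = −3, so P = 197 − 3Q.
Supply slope = (218 − 85)/(24 − 5) = 7, so P = 50 + 7Q.
Competitive equilibrium: 197 − 3Q = 50 + 7Q → Q* = 14.7, P* = 152.9.
For a per-unit tax t: ΔQ = t/10, so DWL = ½·t·(t/10) = t²/20.
At t = 17: DWL = 14.45. At t = 43: DWL = 92.45.
Ratio = (43/17)² = 6.398.

6.398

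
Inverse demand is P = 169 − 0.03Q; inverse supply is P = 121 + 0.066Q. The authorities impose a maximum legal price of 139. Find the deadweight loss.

Competitive equilibrium: 169 − 0.03Q = 121 + 0.066Q → Q* = 500, P* = 154.
At the ceiling P = 139, quantity supplied = (139 − 121)/0.066 = 272.7273.
Willingness to pay at Q' = 272.7273: 169 − 0.03·272.7273 = 160.8182.
ΔQ = 500 − 272.7273 = 227.2727; wedge = 160.8182 − 139 = 21.8182.
Deadweight loss = ½ × 227.2727 × 21.8182 = 2479.34.

2479.34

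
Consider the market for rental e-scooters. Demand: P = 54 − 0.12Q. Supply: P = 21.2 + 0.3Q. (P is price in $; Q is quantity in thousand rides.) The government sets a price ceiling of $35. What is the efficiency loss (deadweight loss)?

$216.32 thousand

Competitive equilibrium: 54 − 0.12Q = 21.2 + 0.3Q → Q* = 78.0952, P* = 44.6286.
At the ceiling P = 35, quantity supplied = (35 − 21.2)/0.3 = 46.
Willingness to pay at Q' = 46: 54 − 0.12·46 = 48.48.
ΔQ = 78.0952 − 46 = 32.0952; wedge = 48.48 − 35 = 13.48.
The triangle = ½ × 32.0952 × 13.48 = $216.32 thousand.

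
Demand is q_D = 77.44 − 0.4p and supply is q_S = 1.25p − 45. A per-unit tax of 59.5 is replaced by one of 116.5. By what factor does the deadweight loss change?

3.834

In inverse form: demand p = 193.6 − 2.5q, supply p = 36 + 0.8q.
Competitive equilibrium: 193.6 − 2.5q = 36 + 0.8q → q* = 47.7576, p* = 74.2061.
For a per-unit tax t: Δq = t/3.3, so DWL = ½·t·(t/3.3) = t²/6.6.
At t = 59.5: DWL = 536.402. At t = 116.5: DWL = 2056.402.
Ratio = (116.5/59.5)² = 3.834.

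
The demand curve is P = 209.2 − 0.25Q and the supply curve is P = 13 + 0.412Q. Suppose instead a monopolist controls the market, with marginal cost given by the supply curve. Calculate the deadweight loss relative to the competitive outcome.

Competitive equilibrium: 209.2 − 0.25Q = 13 + 0.412Q → Q* = 296.3746, P* = 135.1063.
Marginal revenue: MR = 209.2 − 0.5Q. Set MR = MC: 209.2 − 0.5Q = 13 + 0.412Q → Q_m = 215.1316.
Price P_m = 209.2 − 0.25·215.1316 = 155.4171; MC(Q_m) = 13 + 0.412·215.1316 = 101.6342.
Competitive Q* = 296.3746, so ΔQ = 81.243; wedge = 155.4171 − 101.6342 = 53.7829.
Deadweight loss = ½ × 81.243 × 53.7829 = 2184.74.

2184.74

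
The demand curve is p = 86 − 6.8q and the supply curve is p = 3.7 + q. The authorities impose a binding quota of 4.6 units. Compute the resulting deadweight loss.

Competitive equilibrium: 86 − 6.8q = 3.7 + q → q* = 10.5513, p* = 14.2513.
At q = 4.6: demand price = 86 − 6.8·4.6 = 54.72; supply price = 3.7 + 1·4.6 = 8.3.
Δq = 10.5513 − 4.6 = 5.9513; wedge = 54.72 − 8.3 = 46.42.
DWL = ½ × 5.9513 × 46.42 = 138.13.

138.13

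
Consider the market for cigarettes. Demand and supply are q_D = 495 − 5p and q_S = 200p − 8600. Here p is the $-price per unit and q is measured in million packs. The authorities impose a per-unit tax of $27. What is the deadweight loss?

In inverse form: demand p = 99 − 0.2q, supply p = 43 + 0.005q.
Competitive equilibrium: 99 − 0.2q = 43 + 0.005q → q* = 273.1707, p* = 44.3659.
With the tax, the buyer price exceeds the seller price by 27: (99 − 0.2q) − (43 + 0.005q) = 27 → q' = 141.4634.
Δq = 273.1707 − 141.4634 = 131.7073; the wedge equals the tax, 27.
Deadweight loss = ½ × 131.7073 × 27 = $1778.05 million.

$1778.05 million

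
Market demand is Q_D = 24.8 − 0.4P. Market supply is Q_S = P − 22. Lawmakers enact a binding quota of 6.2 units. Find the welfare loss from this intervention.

In inverse form: demand P = 62 − 2.5Q, supply P = 22 + Q.
Competitive equilibrium: 62 − 2.5Q = 22 + Q → Q* = 11.4286, P* = 33.4286.
At Q = 6.2: demand price = 62 − 2.5·6.2 = 46.5; supply price = 22 + 1·6.2 = 28.2.
ΔQ = 11.4286 − 6.2 = 5.2286; wedge = 46.5 − 28.2 = 18.3.
Welfare loss = ½ × 5.2286 × 18.3 = 47.84.

47.84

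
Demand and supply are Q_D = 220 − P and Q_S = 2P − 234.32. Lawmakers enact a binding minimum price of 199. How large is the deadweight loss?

1696.47

In inverse form: demand P = 220 − Q, supply P = 117.16 + 0.5Q.
Competitive equilibrium: 220 − Q = 117.16 + 0.5Q → Q* = 68.56, P* = 151.44.
At the floor P = 199, quantity demanded = (220 − 199)/1 = 21.
Sellers' marginal cost at Q' = 21: 117.16 + 0.5·21 = 127.66.
ΔQ = 68.56 − 21 = 47.56; wedge = 199 − 127.66 = 71.34.
Deadweight loss = ½ × 47.56 × 71.34 = 1696.47.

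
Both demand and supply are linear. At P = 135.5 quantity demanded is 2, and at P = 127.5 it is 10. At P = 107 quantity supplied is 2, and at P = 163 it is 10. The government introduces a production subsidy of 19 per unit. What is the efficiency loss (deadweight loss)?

Demand slope = (127.5 − 135.5)/(10 − 2) = −1, so P = 137.5 − Q.
Supply slope = (163 − 107)/(10 − 2) = 7, so P = 93 + 7Q.
Competitive equilibrium: 137.5 − Q = 93 + 7Q → Q* = 5.5625, P* = 131.9375.
The subsidy lowers effective supply by 19: P = 74 + 7Q.
New quantity: 137.5 − Q = 74 + 7Q → Q' = 7.9375.
Overproduction ΔQ = 7.9375 − 5.5625 = 2.375; wedge = subsidy = 19.
DWL = ½ × 2.375 × 19 = 22.56.

22.56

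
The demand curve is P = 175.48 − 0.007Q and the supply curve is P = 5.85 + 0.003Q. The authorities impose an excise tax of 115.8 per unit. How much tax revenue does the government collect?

623351.40

Competitive equilibrium: 175.48 − 0.007Q = 5.85 + 0.003Q → Q* = 16963, P* = 56.739.
With the tax, the buyer price exceeds the seller price by 115.8: (175.48 − 0.007Q) − (5.85 + 0.003Q) = 115.8 → Q' = 5383.
Tax revenue = 115.8 × 5383 = 623351.40.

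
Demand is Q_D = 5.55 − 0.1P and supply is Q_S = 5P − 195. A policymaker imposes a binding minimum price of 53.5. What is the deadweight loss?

10.25

In inverse form: demand P = 55.5 − 10Q, supply P = 39 + 0.2Q.
Competitive equilibrium: 55.5 − 10Q = 39 + 0.2Q → Q* = 1.6176, P* = 39.3235.
At the floor P = 53.5, quantity demanded = (55.5 − 53.5)/10 = 0.2.
Sellers' marginal cost at Q' = 0.2: 39 + 0.2·0.2 = 39.04.
ΔQ = 1.6176 − 0.2 = 1.4176; wedge = 53.5 − 39.04 = 14.46.
DWL = ½ × 1.4176 × 14.46 = 10.25.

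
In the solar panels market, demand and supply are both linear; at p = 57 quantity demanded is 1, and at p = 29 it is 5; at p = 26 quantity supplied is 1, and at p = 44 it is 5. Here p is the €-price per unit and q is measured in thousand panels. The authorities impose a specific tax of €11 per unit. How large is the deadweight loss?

€5.26 thousand

Demand slope = (29 − 57)/(5 − 1) = −7, so p = 64 − 7q.
Supply slope = (44 − 26)/(5 − 1) = 4.5, so p = 21.5 + 4.5q.
Competitive equilibrium: 64 − 7q = 21.5 + 4.5q → q* = 3.6957, p* = 38.1304.
With the tax, the buyer price exceeds the seller price by 11: (64 − 7q) − (21.5 + 4.5q) = 11 → q' = 2.7391.
Δq = 3.6957 − 2.7391 = 0.9566; the wedge equals the tax, 11.
DWL = ½ × 0.9566 × 11 = €5.26 thousand.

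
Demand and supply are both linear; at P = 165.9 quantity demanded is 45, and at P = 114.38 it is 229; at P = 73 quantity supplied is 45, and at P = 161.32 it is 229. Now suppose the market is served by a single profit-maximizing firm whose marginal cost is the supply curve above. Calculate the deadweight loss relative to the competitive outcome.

770.37

Demand slope = (114.38 − 165.9)/(229 − 45) = −0.28, so P = 178.5 − 0.28Q.
Supply slope = (161.32 − 73)/(229 − 45) = 0.48, so P = 51.4 + 0.48Q.
Competitive equilibrium: 178.5 − 0.28Q = 51.4 + 0.48Q → Q* = 167.2368, P* = 131.6737.
Marginal revenue: MR = 178.5 − 0.56Q. Set MR = MC: 178.5 − 0.56Q = 51.4 + 0.48Q → Q_m = 122.2115.
Price P_m = 178.5 − 0.28·122.2115 = 144.2808; MC(Q_m) = 51.4 + 0.48·122.2115 = 110.0615.
Competitive Q* = 167.2368, so ΔQ = 45.0253; wedge = 144.2808 − 110.0615 = 34.2193.
The triangle = ½ × 45.0253 × 34.2193 = 770.37.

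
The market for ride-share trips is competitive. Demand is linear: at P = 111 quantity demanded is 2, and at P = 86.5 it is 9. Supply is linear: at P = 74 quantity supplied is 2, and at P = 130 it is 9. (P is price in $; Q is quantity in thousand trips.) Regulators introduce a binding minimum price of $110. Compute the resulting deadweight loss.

$49.42 thousand

Demand slope = (86.5 − 111)/(9 − 2) = −3.5, so P = 118 − 3.5Q.
Supply slope = (130 − 74)/(9 − 2) = 8, so P = 58 + 8Q.
Competitive equilibrium: 118 − 3.5Q = 58 + 8Q → Q* = 5.2174, P* = 99.7391.
At the floor P = 110, quantity demanded = (118 − 110)/3.5 = 2.2857.
Sellers' marginal cost at Q' = 2.2857: 58 + 8·2.2857 = 76.2856.
ΔQ = 5.2174 − 2.2857 = 2.9317; wedge = 110 − 76.2856 = 33.7144.
DWL = ½ × 2.9317 × 33.7144 = $49.42 thousand.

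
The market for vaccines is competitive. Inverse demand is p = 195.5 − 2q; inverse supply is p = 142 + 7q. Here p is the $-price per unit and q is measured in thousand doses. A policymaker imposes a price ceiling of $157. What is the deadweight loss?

$65.03 thousand

Competitive equilibrium: 195.5 − 2q = 142 + 7q → q* = 5.9444, p* = 183.6111.
At the ceiling p = 157, quantity supplied = (157 − 142)/7 = 2.1429.
Willingness to pay at q' = 2.1429: 195.5 − 2·2.1429 = 191.2142.
Δq = 5.9444 − 2.1429 = 3.8015; wedge = 191.2142 − 157 = 34.2142.
Deadweight loss = ½ × 3.8015 × 34.2142 = $65.03 thousand.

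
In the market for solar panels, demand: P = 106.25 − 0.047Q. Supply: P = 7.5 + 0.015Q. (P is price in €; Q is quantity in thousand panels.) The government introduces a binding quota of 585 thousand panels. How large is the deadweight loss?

€31481.86 thousand

Competitive equilibrium: 106.25 − 0.047Q = 7.5 + 0.015Q → Q* = 1592.7419, P* = 31.3911.
At Q = 585: demand price = 106.25 − 0.047·585 = 78.755; supply price = 7.5 + 0.015·585 = 16.275.
ΔQ = 1592.7419 − 585 = 1007.7419; wedge = 78.755 − 16.275 = 62.48.
DWL = ½ × 1007.7419 × 62.48 = €31481.86 thousand.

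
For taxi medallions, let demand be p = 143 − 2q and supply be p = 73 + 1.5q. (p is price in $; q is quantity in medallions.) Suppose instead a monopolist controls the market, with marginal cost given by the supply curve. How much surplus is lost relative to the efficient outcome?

Competitive equilibrium: 143 − 2q = 73 + 1.5q → q* = 20, p* = 103.
Marginal revenue: MR = 143 − 4q. Set MR = MC: 143 − 4q = 73 + 1.5q → q_m = 12.7273.
Price p_m = 143 − 2·12.7273 = 117.5454; MC(q_m) = 73 + 1.5·12.7273 = 92.091.
Competitive q* = 20, so Δq = 7.2727; wedge = 117.5454 − 92.091 = 25.4544.
DWL = ½ × 7.2727 × 25.4544 = $92.56.

$92.56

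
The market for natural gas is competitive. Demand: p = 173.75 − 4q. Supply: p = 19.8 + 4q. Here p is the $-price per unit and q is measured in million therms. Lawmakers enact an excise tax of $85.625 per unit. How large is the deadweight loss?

Competitive equilibrium: 173.75 − 4q = 19.8 + 4q → q* = 19.2438, p* = 96.775.
With the tax, the buyer price exceeds the seller price by 85.625: (173.75 − 4q) − (19.8 + 4q) = 85.625 → q' = 8.5406.
Δq = 19.2438 − 8.5406 = 10.7032; the wedge equals the tax, 85.625.
DWL = ½ × 10.7032 × 85.625 = $458.23 million.

$458.23 million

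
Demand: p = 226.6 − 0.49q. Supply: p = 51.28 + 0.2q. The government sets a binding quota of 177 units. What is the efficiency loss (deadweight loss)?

2050.13

Competitive equilibrium: 226.6 − 0.49q = 51.28 + 0.2q → q* = 254.087, p* = 102.0974.
At q = 177: demand price = 226.6 − 0.49·177 = 139.87; supply price = 51.28 + 0.2·177 = 86.68.
Δq = 254.087 − 177 = 77.087; wedge = 139.87 − 86.68 = 53.19.
DWL = ½ × 77.087 × 53.19 = 2050.13.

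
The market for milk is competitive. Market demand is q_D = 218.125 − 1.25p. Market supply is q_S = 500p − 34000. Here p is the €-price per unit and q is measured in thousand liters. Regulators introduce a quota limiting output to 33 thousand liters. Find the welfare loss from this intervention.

€3993.42 thousand

In inverse form: demand p = 174.5 − 0.8q, supply p = 68 + 0.002q.
Competitive equilibrium: 174.5 − 0.8q = 68 + 0.002q → q* = 132.793, p* = 68.2656.
At q = 33: demand price = 174.5 − 0.8·33 = 148.1; supply price = 68 + 0.002·33 = 68.066.
Δq = 132.793 − 33 = 99.793; wedge = 148.1 − 68.066 = 80.034.
Welfare loss = ½ × 99.793 × 80.034 = €3993.42 thousand.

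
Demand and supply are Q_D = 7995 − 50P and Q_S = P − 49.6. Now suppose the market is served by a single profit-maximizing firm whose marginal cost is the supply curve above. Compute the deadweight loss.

In inverse form: demand P = 159.9 − 0.02Q, supply P = 49.6 + Q.
Competitive equilibrium: 159.9 − 0.02Q = 49.6 + Q → Q* = 108.1373, P* = 157.7373.
Marginal revenue: MR = 159.9 − 0.04Q. Set MR = MC: 159.9 − 0.04Q = 49.6 + Q → Q_m = 106.0577.
Price P_m = 159.9 − 0.02·106.0577 = 157.7788; MC(Q_m) = 49.6 + 1·106.0577 = 155.6577.
Competitive Q* = 108.1373, so ΔQ = 2.0796; wedge = 157.7788 − 155.6577 = 2.1211.
The triangle = ½ × 2.0796 × 2.1211 = 2.21.

2.21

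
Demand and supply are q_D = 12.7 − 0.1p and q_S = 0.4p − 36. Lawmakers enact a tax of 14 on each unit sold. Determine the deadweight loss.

7.84

In inverse form: demand p = 127 − 10q, supply p = 90 + 2.5q.
Competitive equilibrium: 127 − 10q = 90 + 2.5q → q* = 2.96, p* = 97.4.
With the tax, the buyer price exceeds the seller price by 14: (127 − 10q) − (90 + 2.5q) = 14 → q' = 1.84.
Δq = 2.96 − 1.84 = 1.12; the wedge equals the tax, 14.
DWL = ½ × 1.12 × 14 = 7.84.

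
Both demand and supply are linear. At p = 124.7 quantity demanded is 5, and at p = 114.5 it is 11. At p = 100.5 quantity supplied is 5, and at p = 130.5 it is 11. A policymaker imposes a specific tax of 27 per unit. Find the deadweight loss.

54.40

Demand slope = (114.5 − 124.7)/(11 − 5) = −1.7, so p = 133.2 − 1.7q.
Supply slope = (130.5 − 100.5)/(11 − 5) = 5, so p = 75.5 + 5q.
Competitive equilibrium: 133.2 − 1.7q = 75.5 + 5q → q* = 8.6119, p* = 118.5597.
With the tax, the buyer price exceeds the seller price by 27: (133.2 − 1.7q) − (75.5 + 5q) = 27 → q' = 4.5821.
Δq = 8.6119 − 4.5821 = 4.0298; the wedge equals the tax, 27.
The triangle = ½ × 4.0298 × 27 = 54.40.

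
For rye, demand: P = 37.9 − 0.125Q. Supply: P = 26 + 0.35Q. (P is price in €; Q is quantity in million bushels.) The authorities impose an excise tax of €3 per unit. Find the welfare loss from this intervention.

€9.47 million

Competitive equilibrium: 37.9 − 0.125Q = 26 + 0.35Q → Q* = 25.0526, P* = 34.7684.
With the tax, the buyer price exceeds the seller price by 3: (37.9 − 0.125Q) − (26 + 0.35Q) = 3 → Q' = 18.7368.
ΔQ = 25.0526 − 18.7368 = 6.3158; the wedge equals the tax, 3.
Welfare loss = ½ × 6.3158 × 3 = €9.47 million.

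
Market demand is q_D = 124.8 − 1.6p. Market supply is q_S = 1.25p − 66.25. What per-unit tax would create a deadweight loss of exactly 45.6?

In inverse form: demand p = 78 − 0.625q, supply p = 53 + 0.8q.
Competitive equilibrium: 78 − 0.625q = 53 + 0.8q → q* = 17.5439, p* = 67.0351.
A tax t gives Δq = t/1.425 and wedge t, so DWL = t²/2.85.
t²/2.85 = 45.6 → t² = 129.96 → t = 11.4.

11.4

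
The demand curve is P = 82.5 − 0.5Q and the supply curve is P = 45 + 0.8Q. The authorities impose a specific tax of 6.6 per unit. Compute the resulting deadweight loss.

Competitive equilibrium: 82.5 − 0.5Q = 45 + 0.8Q → Q* = 28.8462, P* = 68.0769.
With the tax, the buyer price exceeds the seller price by 6.6: (82.5 − 0.5Q) − (45 + 0.8Q) = 6.6 → Q' = 23.7692.
ΔQ = 28.8462 − 23.7692 = 5.077; the wedge equals the tax, 6.6.
Deadweight loss = ½ × 5.077 × 6.6 = 16.75.

16.75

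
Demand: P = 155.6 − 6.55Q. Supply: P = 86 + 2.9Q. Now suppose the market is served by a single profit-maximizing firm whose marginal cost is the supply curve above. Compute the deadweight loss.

42.95

Competitive equilibrium: 155.6 − 6.55Q = 86 + 2.9Q → Q* = 7.3651, P* = 107.3587.
Marginal revenue: MR = 155.6 − 13.1Q. Set MR = MC: 155.6 − 13.1Q = 86 + 2.9Q → Q_m = 4.35.
Price P_m = 155.6 − 6.55·4.35 = 127.1075; MC(Q_m) = 86 + 2.9·4.35 = 98.615.
Competitive Q* = 7.3651, so ΔQ = 3.0151; wedge = 127.1075 − 98.615 = 28.4925.
Deadweight loss = ½ × 3.0151 × 28.4925 = 42.95.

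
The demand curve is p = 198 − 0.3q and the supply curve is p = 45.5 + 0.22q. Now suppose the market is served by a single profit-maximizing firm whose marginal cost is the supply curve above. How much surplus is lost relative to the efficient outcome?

Competitive equilibrium: 198 − 0.3q = 45.5 + 0.22q → q* = 293.2692, p* = 110.0192.
Marginal revenue: MR = 198 − 0.6q. Set MR = MC: 198 − 0.6q = 45.5 + 0.22q → q_m = 185.9756.
Price p_m = 198 − 0.3·185.9756 = 142.2073; MC(q_m) = 45.5 + 0.22·185.9756 = 86.4146.
Competitive q* = 293.2692, so Δq = 107.2936; wedge = 142.2073 − 86.4146 = 55.7927.
DWL = ½ × 107.2936 × 55.7927 = 2993.10.

2993.10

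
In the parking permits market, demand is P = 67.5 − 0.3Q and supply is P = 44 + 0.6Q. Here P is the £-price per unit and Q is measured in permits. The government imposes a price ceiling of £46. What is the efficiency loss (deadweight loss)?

Competitive equilibrium: 67.5 − 0.3Q = 44 + 0.6Q → Q* = 26.1111, P* = 59.6667.
At the ceiling P = 46, quantity supplied = (46 − 44)/0.6 = 3.3333.
Willingness to pay at Q' = 3.3333: 67.5 − 0.3·3.3333 = 66.5.
ΔQ = 26.1111 − 3.3333 = 22.7778; wedge = 66.5 − 46 = 20.5.
Welfare loss = ½ × 22.7778 × 20.5 = £233.47.

£233.47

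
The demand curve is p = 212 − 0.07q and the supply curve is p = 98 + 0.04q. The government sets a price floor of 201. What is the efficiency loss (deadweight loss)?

Competitive equilibrium: 212 − 0.07q = 98 + 0.04q → q* = 1036.363636, p* = 139.454545.
At the floor p = 201, quantity demanded = (212 − 201)/0.07 = 157.142857.
Sellers' marginal cost at q' = 157.142857: 98 + 0.04·157.142857 = 104.285714.
Δq = 1036.363636 − 157.142857 = 879.220779; wedge = 201 − 104.285714 = 96.714286.
Deadweight loss = ½ × 879.220779 × 96.714286 = 42516.60.

42516.60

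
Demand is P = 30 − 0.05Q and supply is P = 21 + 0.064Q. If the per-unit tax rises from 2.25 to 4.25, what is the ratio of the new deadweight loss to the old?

3.568

Competitive equilibrium: 30 − 0.05Q = 21 + 0.064Q → Q* = 78.9474, P* = 26.0526.
For a per-unit tax t: ΔQ = t/0.114, so DWL = ½·t·(t/0.114) = t²/0.228.
At t = 2.25: DWL = 22.204. At t = 4.25: DWL = 79.221.
Ratio = (4.25/2.25)² = 3.568.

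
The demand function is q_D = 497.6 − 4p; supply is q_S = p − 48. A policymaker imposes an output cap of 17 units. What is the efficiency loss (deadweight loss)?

1216.609

In inverse form: demand p = 124.4 − 0.25q, supply p = 48 + q.
Competitive equilibrium: 124.4 − 0.25q = 48 + q → q* = 61.12, p* = 109.12.
At q = 17: demand price = 124.4 − 0.25·17 = 120.15; supply price = 48 + 1·17 = 65.
Δq = 61.12 − 17 = 44.12; wedge = 120.15 − 65 = 55.15.
Deadweight loss = ½ × 44.12 × 55.15 = 1216.609.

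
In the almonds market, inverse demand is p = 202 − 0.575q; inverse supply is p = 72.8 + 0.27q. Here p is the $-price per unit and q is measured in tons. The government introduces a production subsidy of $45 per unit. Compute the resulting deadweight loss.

$1198.22

Competitive equilibrium: 202 − 0.575q = 72.8 + 0.27q → q* = 152.8994, p* = 114.0828.
The subsidy lowers effective supply by 45: p = 27.8 + 0.27q.
New quantity: 202 − 0.575q = 27.8 + 0.27q → q' = 206.1538.
Overproduction Δq = 206.1538 − 152.8994 = 53.2544; wedge = subsidy = 45.
Welfare loss = ½ × 53.2544 × 45 = $1198.22.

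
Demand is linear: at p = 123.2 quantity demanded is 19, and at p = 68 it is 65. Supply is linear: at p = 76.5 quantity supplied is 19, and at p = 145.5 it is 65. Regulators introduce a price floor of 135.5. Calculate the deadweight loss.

1024.38

Demand slope = (68 − 123.2)/(65 − 19) = −1.2, so p = 146 − 1.2q.
Supply slope = (145.5 − 76.5)/(65 − 19) = 1.5, so p = 48 + 1.5q.
Competitive equilibrium: 146 − 1.2q = 48 + 1.5q → q* = 36.2963, p* = 102.4444.
At the floor p = 135.5, quantity demanded = (146 − 135.5)/1.2 = 8.75.
Sellers' marginal cost at q' = 8.75: 48 + 1.5·8.75 = 61.125.
Δq = 36.2963 − 8.75 = 27.5463; wedge = 135.5 − 61.125 = 74.375.
Welfare loss = ½ × 27.5463 × 74.375 = 1024.38.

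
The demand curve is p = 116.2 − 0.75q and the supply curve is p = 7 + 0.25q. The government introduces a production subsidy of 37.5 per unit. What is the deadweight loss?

Competitive equilibrium: 116.2 − 0.75q = 7 + 0.25q → q* = 109.2, p* = 34.3.
The subsidy lowers effective supply by 37.5: p = 0.25q − 30.5.
New quantity: 116.2 − 0.75q = 0.25q − 30.5 → q' = 146.7.
Overproduction Δq = 146.7 − 109.2 = 37.5; wedge = subsidy = 37.5.
The triangle = ½ × 37.5 × 37.5 = 703.125.

703.125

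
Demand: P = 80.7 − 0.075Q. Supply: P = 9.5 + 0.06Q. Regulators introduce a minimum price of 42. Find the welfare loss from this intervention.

8.78

Competitive equilibrium: 80.7 − 0.075Q = 9.5 + 0.06Q → Q* = 527.4074, P* = 41.1444.
At the floor P = 42, quantity demanded = (80.7 − 42)/0.075 = 516.
Sellers' marginal cost at Q' = 516: 9.5 + 0.06·516 = 40.46.
ΔQ = 527.4074 − 516 = 11.4074; wedge = 42 − 40.46 = 1.54.
Welfare loss = ½ × 11.4074 × 1.54 = 8.78.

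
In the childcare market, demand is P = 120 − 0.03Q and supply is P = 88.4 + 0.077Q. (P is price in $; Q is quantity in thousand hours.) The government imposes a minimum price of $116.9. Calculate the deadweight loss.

$1972.10 thousand

Competitive equilibrium: 120 − 0.03Q = 88.4 + 0.077Q → Q* = 295.3271, P* = 111.14019.
At the floor P = 116.9, quantity demanded = (120 − 116.9)/0.03 = 103.33333.
Sellers' marginal cost at Q' = 103.33333: 88.4 + 0.077·103.33333 = 96.35667.
ΔQ = 295.3271 − 103.33333 = 191.99377; wedge = 116.9 − 96.35667 = 20.54333.
DWL = ½ × 191.99377 × 20.54333 = $1972.10 thousand.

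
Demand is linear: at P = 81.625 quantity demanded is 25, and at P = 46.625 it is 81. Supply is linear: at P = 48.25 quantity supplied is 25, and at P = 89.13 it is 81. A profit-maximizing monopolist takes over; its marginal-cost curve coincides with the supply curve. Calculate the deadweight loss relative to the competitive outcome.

166.28

Demand slope = (46.625 − 81.625)/(81 − 25) = −0.625, so P = 97.25 − 0.625Q.
Supply slope = (89.13 − 48.25)/(81 − 25) = 0.73, so P = 30 + 0.73Q.
Competitive equilibrium: 97.25 − 0.625Q = 30 + 0.73Q → Q* = 49.631, P* = 66.2306.
Marginal revenue: MR = 97.25 − 1.25Q. Set MR = MC: 97.25 − 1.25Q = 30 + 0.73Q → Q_m = 33.9646.
Price P_m = 97.25 − 0.625·33.9646 = 76.0221; MC(Q_m) = 30 + 0.73·33.9646 = 54.7942.
Competitive Q* = 49.631, so ΔQ = 15.6664; wedge = 76.0221 − 54.7942 = 21.2279.
Deadweight loss = ½ × 15.6664 × 21.2279 = 166.28.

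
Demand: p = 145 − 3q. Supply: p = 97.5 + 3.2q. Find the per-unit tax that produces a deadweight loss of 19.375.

15.5

Competitive equilibrium: 145 − 3q = 97.5 + 3.2q → q* = 7.6613, p* = 122.0161.
A tax t gives Δq = t/6.2 and wedge t, so DWL = t²/12.4.
t²/12.4 = 19.375 → t² = 240.25 → t = 15.5.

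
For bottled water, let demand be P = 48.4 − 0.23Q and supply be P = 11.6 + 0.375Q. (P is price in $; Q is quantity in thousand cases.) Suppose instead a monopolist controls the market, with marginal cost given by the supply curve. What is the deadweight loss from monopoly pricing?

Competitive equilibrium: 48.4 − 0.23Q = 11.6 + 0.375Q → Q* = 60.8264, P* = 34.4099.
Marginal revenue: MR = 48.4 − 0.46Q. Set MR = MC: 48.4 − 0.46Q = 11.6 + 0.375Q → Q_m = 44.0719.
Price P_m = 48.4 − 0.23·44.0719 = 38.2635; MC(Q_m) = 11.6 + 0.375·44.0719 = 28.127.
Competitive Q* = 60.8264, so ΔQ = 16.7545; wedge = 38.2635 − 28.127 = 10.1365.
Welfare loss = ½ × 16.7545 × 10.1365 = $84.92 thousand.

$84.92 thousand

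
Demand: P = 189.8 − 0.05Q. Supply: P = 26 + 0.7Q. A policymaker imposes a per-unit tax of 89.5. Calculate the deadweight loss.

5340.17

Competitive equilibrium: 189.8 − 0.05Q = 26 + 0.7Q → Q* = 218.4, P* = 178.88.
With the tax, the buyer price exceeds the seller price by 89.5: (189.8 − 0.05Q) − (26 + 0.7Q) = 89.5 → Q' = 99.0667.
ΔQ = 218.4 − 99.0667 = 119.3333; the wedge equals the tax, 89.5.
DWL = ½ × 119.3333 × 89.5 = 5340.17.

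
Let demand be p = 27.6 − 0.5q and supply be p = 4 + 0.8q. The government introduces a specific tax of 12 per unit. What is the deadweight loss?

Competitive equilibrium: 27.6 − 0.5q = 4 + 0.8q → q* = 18.1538, p* = 18.5231.
With the tax, the buyer price exceeds the seller price by 12: (27.6 − 0.5q) − (4 + 0.8q) = 12 → q' = 8.9231.
Δq = 18.1538 − 8.9231 = 9.2307; the wedge equals the tax, 12.
Deadweight loss = ½ × 9.2307 × 12 = 55.38.

55.38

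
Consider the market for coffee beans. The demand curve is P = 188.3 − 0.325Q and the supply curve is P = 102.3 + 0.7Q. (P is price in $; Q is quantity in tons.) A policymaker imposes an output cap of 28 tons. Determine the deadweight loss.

$1601.60

Competitive equilibrium: 188.3 − 0.325Q = 102.3 + 0.7Q → Q* = 83.9024, P* = 161.0317.
At Q = 28: demand price = 188.3 − 0.325·28 = 179.2; supply price = 102.3 + 0.7·28 = 121.9.
ΔQ = 83.9024 − 28 = 55.9024; wedge = 179.2 − 121.9 = 57.3.
DWL = ½ × 55.9024 × 57.3 = $1601.60.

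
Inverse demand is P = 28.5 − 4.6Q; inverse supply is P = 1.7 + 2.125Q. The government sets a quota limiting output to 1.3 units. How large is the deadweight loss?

24.24

Competitive equilibrium: 28.5 − 4.6Q = 1.7 + 2.125Q → Q* = 3.9851, P* = 10.1684.
At Q = 1.3: demand price = 28.5 − 4.6·1.3 = 22.52; supply price = 1.7 + 2.125·1.3 = 4.4625.
ΔQ = 3.9851 − 1.3 = 2.6851; wedge = 22.52 − 4.4625 = 18.0575.
The triangle = ½ × 2.6851 × 18.0575 = 24.24.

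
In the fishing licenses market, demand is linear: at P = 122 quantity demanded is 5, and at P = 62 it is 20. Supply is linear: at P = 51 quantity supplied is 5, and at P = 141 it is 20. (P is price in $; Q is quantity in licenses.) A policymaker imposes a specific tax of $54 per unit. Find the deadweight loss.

$145.80

Demand slope = (62 − 122)/(20 − 5) = −4, so P = 142 − 4Q.
Supply slope = (141 − 51)/(20 − 5) = 6, so P = 21 + 6Q.
Competitive equilibrium: 142 − 4Q = 21 + 6Q → Q* = 12.1, P* = 93.6.
With the tax, the buyer price exceeds the seller price by 54: (142 − 4Q) − (21 + 6Q) = 54 → Q' = 6.7.
ΔQ = 12.1 − 6.7 = 5.4; the wedge equals the tax, 54.
DWL = ½ × 5.4 × 54 = $145.80.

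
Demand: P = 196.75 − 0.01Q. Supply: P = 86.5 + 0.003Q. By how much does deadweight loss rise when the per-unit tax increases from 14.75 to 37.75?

Competitive equilibrium: 196.75 − 0.01Q = 86.5 + 0.003Q → Q* = 8480.7692, P* = 111.9423.
For a per-unit tax t: ΔQ = t/0.013, so DWL = ½·t·(t/0.013) = t²/0.026.
At t = 14.75: DWL = 8367.788. At t = 37.75: DWL = 54810.096.
Increase = 54810.096 − 8367.788 = 46442.31.

46442.31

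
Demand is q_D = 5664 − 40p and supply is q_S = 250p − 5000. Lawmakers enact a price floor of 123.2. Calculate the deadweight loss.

173297.68

In inverse form: demand p = 141.6 − 0.025q, supply p = 20 + 0.004q.
Competitive equilibrium: 141.6 − 0.025q = 20 + 0.004q → q* = 4193.1034, p* = 36.7724.
At the floor p = 123.2, quantity demanded = (141.6 − 123.2)/0.025 = 736.
Sellers' marginal cost at q' = 736: 20 + 0.004·736 = 22.944.
Δq = 4193.1034 − 736 = 3457.1034; wedge = 123.2 − 22.944 = 100.256.
Welfare loss = ½ × 3457.1034 × 100.256 = 173297.68.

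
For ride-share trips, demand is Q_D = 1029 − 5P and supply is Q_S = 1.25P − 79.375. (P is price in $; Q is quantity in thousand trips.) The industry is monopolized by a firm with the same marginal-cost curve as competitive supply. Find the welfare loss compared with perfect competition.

$281.24 thousand

In inverse form: demand P = 205.8 − 0.2Q, supply P = 63.5 + 0.8Q.
Competitive equilibrium: 205.8 − 0.2Q = 63.5 + 0.8Q → Q* = 142.3, P* = 177.34.
Marginal revenue: MR = 205.8 − 0.4Q. Set MR = MC: 205.8 − 0.4Q = 63.5 + 0.8Q → Q_m = 118.5833.
Price P_m = 205.8 − 0.2·118.5833 = 182.0833; MC(Q_m) = 63.5 + 0.8·118.5833 = 158.3666.
Competitive Q* = 142.3, so ΔQ = 23.7167; wedge = 182.0833 − 158.3666 = 23.7167.
Deadweight loss = ½ × 23.7167 × 23.7167 = $281.24 thousand.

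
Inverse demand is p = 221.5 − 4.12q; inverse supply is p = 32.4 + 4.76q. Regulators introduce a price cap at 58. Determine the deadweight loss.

Competitive equilibrium: 221.5 − 4.12q = 32.4 + 4.76q → q* = 21.29505, p* = 133.76441.
At the ceiling p = 58, quantity supplied = (58 − 32.4)/4.76 = 5.37815.
Willingness to pay at q' = 5.37815: 221.5 − 4.12·5.37815 = 199.34202.
Δq = 21.29505 − 5.37815 = 15.9169; wedge = 199.34202 − 58 = 141.34202.
The triangle = ½ × 15.9169 × 141.34202 = 1124.86.

1124.86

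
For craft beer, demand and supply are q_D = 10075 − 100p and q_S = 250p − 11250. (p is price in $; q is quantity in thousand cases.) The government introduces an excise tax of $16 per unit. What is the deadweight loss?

In inverse form: demand p = 100.75 − 0.01q, supply p = 45 + 0.004q.
Competitive equilibrium: 100.75 − 0.01q = 45 + 0.004q → q* = 3982.1429, p* = 60.9286.
With the tax, the buyer price exceeds the seller price by 16: (100.75 − 0.01q) − (45 + 0.004q) = 16 → q' = 2839.2857.
Δq = 3982.1429 − 2839.2857 = 1142.8572; the wedge equals the tax, 16.
Deadweight loss = ½ × 1142.8572 × 16 = $9142.86 thousand.

$9142.86 thousand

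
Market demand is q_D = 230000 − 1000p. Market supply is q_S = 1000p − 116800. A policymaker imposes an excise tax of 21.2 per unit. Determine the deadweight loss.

112360

In inverse form: demand p = 230 − 0.001q, supply p = 116.8 + 0.001q.
Competitive equilibrium: 230 − 0.001q = 116.8 + 0.001q → q* = 56600, p* = 173.4.
With the tax, the buyer price exceeds the seller price by 21.2: (230 − 0.001q) − (116.8 + 0.001q) = 21.2 → q' = 46000.
Δq = 56600 − 46000 = 10600; the wedge equals the tax, 21.2.
The triangle = ½ × 10600 × 21.2 = 112360.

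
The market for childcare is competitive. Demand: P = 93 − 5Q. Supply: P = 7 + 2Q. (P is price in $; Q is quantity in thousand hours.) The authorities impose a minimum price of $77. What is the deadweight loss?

Competitive equilibrium: 93 − 5Q = 7 + 2Q → Q* = 12.2857, P* = 31.5714.
At the floor P = 77, quantity demanded = (93 − 77)/5 = 3.2.
Sellers' marginal cost at Q' = 3.2: 7 + 2·3.2 = 13.4.
ΔQ = 12.2857 − 3.2 = 9.0857; wedge = 77 − 13.4 = 63.6.
DWL = ½ × 9.0857 × 63.6 = $288.93 thousand.

$288.93 thousand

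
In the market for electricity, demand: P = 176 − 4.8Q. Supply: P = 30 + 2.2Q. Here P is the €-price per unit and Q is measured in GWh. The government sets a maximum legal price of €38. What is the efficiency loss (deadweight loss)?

Competitive equilibrium: 176 − 4.8Q = 30 + 2.2Q → Q* = 20.8571, P* = 75.8857.
At the ceiling P = 38, quantity supplied = (38 − 30)/2.2 = 3.6364.
Willingness to pay at Q' = 3.6364: 176 − 4.8·3.6364 = 158.5453.
ΔQ = 20.8571 − 3.6364 = 17.2207; wedge = 158.5453 − 38 = 120.5453.
DWL = ½ × 17.2207 × 120.5453 = €1037.94.

€1037.94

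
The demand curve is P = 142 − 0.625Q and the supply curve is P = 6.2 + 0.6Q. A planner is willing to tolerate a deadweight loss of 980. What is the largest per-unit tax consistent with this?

Competitive equilibrium: 142 − 0.625Q = 6.2 + 0.6Q → Q* = 110.8571, P* = 72.7143.
A tax t gives ΔQ = t/1.225 and wedge t, so DWL = t²/2.45.
t²/2.45 = 980 → t² = 2401 → t = 49.

49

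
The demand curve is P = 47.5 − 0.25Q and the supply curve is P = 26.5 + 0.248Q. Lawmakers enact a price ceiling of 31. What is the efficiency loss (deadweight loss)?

143.71

Competitive equilibrium: 47.5 − 0.25Q = 26.5 + 0.248Q → Q* = 42.16867, P* = 36.95783.
At the ceiling P = 31, quantity supplied = (31 − 26.5)/0.248 = 18.14516.
Willingness to pay at Q' = 18.14516: 47.5 − 0.25·18.14516 = 42.96371.
ΔQ = 42.16867 − 18.14516 = 24.02351; wedge = 42.96371 − 31 = 11.96371.
Welfare loss = ½ × 24.02351 × 11.96371 = 143.71.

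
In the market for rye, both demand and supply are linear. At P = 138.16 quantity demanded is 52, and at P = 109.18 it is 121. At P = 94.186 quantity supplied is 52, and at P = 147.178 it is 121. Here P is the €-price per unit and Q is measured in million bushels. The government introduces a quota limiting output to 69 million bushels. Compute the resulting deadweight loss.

Demand slope = (109.18 − 138.16)/(121 − 52) = −0.42, so P = 160 − 0.42Q.
Supply slope = (147.178 − 94.186)/(121 − 52) = 0.768, so P = 54.25 + 0.768Q.
Competitive equilibrium: 160 − 0.42Q = 54.25 + 0.768Q → Q* = 89.0152, P* = 122.6136.
At Q = 69: demand price = 160 − 0.42·69 = 131.02; supply price = 54.25 + 0.768·69 = 107.242.
ΔQ = 89.0152 − 69 = 20.0152; wedge = 131.02 − 107.242 = 23.778.
Deadweight loss = ½ × 20.0152 × 23.778 = €237.96 million.

€237.96 million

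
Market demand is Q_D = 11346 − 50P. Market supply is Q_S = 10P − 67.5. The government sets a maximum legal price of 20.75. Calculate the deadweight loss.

172330.65

In inverse form: demand P = 226.92 − 0.02Q, supply P = 6.75 + 0.1Q.
Competitive equilibrium: 226.92 − 0.02Q = 6.75 + 0.1Q → Q* = 1834.75, P* = 190.225.
At the ceiling P = 20.75, quantity supplied = (20.75 − 6.75)/0.1 = 140.
Willingness to pay at Q' = 140: 226.92 − 0.02·140 = 224.12.
ΔQ = 1834.75 − 140 = 1694.75; wedge = 224.12 − 20.75 = 203.37.
The triangle = ½ × 1694.75 × 203.37 = 172330.65.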